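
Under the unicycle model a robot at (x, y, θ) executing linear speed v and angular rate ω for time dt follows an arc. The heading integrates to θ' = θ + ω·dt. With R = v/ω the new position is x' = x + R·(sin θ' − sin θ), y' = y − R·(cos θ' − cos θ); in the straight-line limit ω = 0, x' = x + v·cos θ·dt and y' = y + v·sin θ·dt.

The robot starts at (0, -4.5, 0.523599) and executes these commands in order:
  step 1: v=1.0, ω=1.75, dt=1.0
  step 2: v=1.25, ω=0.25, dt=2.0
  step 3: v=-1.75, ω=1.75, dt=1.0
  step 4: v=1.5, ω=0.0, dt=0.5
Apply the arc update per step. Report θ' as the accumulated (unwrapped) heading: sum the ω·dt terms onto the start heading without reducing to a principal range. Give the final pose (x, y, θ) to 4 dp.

(-0.6649, -2.1936, 4.5236)

step 1: θ'=2.2736 (R=0.5714) → pose (0.1503, -3.6358, 2.2736)
step 2: θ'=2.7736 (R=5.0000) → pose (-1.8661, -2.2023, 2.7736)
step 3: θ'=4.5236 (R=-1.0000) → pose (-0.5242, -1.4569, 4.5236)
step 4: θ'=4.5236 (straight) → pose (-0.6649, -2.1936, 4.5236)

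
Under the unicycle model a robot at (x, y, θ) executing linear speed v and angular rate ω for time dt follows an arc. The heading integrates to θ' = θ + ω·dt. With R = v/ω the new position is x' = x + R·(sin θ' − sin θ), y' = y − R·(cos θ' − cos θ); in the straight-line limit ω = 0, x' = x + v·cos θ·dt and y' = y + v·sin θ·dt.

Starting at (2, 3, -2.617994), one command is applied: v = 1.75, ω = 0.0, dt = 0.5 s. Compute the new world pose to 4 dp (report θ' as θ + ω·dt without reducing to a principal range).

θ' = -2.6180 + 0.0·0.5 = -2.6180
ω = 0 → straight: x' = 2 + 1.75·cos(-2.6180)·0.5 = 1.2422
y' = 3 + 1.75·sin(-2.6180)·0.5 = 2.5625

(1.2422, 2.5625, -2.6180)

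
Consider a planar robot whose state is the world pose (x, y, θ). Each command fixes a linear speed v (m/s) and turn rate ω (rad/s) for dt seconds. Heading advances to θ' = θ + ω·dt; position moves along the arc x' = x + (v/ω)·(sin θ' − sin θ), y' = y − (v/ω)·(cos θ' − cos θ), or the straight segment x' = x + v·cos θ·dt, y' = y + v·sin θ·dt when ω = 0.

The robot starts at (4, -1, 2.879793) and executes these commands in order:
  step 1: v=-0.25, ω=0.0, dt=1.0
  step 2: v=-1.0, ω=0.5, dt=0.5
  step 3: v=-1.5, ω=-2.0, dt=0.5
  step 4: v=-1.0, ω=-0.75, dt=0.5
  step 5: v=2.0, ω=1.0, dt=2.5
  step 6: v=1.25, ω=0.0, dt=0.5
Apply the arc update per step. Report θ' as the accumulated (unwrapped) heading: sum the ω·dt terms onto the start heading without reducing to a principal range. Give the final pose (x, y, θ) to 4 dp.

step 1: θ'=2.8798 (straight) → pose (4.2415, -1.0647, 2.8798)
step 2: θ'=3.1298 (R=-2.0000) → pose (4.7355, -1.1327, 3.1298)
step 3: θ'=2.1298 (R=0.7500) → pose (5.3625, -1.4849, 2.1298)
step 4: θ'=1.7548 (R=1.3333) → pose (5.5430, -1.9481, 1.7548)
step 5: θ'=4.2548 (R=2.0000) → pose (1.7825, -1.4304, 4.2548)
step 6: θ'=4.2548 (straight) → pose (1.5064, -1.9911, 4.2548)

(1.5064, -1.9911, 4.2548)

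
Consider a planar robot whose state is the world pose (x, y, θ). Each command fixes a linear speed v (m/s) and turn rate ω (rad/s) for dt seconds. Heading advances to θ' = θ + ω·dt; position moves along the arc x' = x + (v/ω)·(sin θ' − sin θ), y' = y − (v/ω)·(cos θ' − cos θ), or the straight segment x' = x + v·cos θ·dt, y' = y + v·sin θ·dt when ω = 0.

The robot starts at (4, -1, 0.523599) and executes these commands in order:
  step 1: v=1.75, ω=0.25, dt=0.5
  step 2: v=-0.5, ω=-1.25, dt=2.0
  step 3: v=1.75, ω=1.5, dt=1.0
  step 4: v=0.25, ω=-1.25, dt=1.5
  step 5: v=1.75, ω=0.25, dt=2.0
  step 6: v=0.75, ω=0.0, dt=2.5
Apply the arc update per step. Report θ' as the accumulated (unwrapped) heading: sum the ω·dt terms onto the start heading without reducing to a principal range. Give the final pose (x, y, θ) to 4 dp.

(3.2544, -6.8499, -1.7264)

step 1: θ'=0.6486 (R=7.0000) → pose (4.7285, -0.5163, 0.6486)
step 2: θ'=-1.8514 (R=0.4000) → pose (4.1025, -0.0868, -1.8514)
step 3: θ'=-0.3514 (R=1.1667) → pose (4.8220, -1.5053, -0.3514)
step 4: θ'=-2.2264 (R=-0.2000) → pose (4.9117, -1.8150, -2.2264)
step 5: θ'=-1.7264 (R=7.0000) → pose (3.5450, -4.9976, -1.7264)
step 6: θ'=-1.7264 (straight) → pose (3.2544, -6.8499, -1.7264)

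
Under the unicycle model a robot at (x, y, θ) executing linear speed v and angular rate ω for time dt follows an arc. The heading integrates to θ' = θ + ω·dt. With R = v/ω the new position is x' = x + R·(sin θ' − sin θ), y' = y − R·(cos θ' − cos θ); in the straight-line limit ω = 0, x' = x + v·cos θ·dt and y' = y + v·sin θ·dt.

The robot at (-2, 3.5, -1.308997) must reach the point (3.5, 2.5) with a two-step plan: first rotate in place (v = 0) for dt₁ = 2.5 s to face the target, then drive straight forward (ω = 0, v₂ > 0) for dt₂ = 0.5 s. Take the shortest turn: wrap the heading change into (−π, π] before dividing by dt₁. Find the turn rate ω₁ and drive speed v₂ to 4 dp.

heading to target = atan2(2.5−3.5, 3.5−-2) = -0.1799
Δθ = wrap(-0.1799 − -1.3090) = 1.1291; ω₁ = Δθ/dt₁ = 0.4517
distance = √((3.5−-2)² + (2.5−3.5)²) = 5.5902; v₂ = distance/dt₂ = 11.1803

ω₁ = 0.4517, v₂ = 11.1803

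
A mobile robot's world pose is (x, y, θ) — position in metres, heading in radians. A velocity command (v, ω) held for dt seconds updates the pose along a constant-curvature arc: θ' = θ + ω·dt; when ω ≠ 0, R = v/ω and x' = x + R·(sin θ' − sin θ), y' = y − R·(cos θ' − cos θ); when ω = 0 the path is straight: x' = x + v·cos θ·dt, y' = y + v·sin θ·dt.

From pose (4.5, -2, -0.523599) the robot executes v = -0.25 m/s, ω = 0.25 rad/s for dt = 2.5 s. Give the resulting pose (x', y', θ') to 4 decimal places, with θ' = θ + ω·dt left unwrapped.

θ' = -0.5236 + 0.25·2.5 = 0.1014
R = v/ω = -0.25/0.25 = -1.0000
x' = 4.5 + -1.0000·(sin 0.1014 − sin -0.5236) = 3.8988
y' = -2 − -1.0000·(cos 0.1014 − cos -0.5236) = -1.8712

(3.8988, -1.8712, 0.1014)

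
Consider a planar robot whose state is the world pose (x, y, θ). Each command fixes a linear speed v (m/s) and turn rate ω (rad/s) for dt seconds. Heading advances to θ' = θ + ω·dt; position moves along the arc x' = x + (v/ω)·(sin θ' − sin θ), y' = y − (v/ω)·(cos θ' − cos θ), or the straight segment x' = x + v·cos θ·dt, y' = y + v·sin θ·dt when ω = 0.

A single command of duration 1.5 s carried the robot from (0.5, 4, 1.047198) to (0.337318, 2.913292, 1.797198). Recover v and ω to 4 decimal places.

Δθ = 1.797198 − 1.047198 = 0.750000
ω = Δθ/dt = 0.750000/1.5 = 0.5000
R = −Δy/(cos θ' − cos θ) = -1.5000
v = R·ω = -1.5000·0.5000 = -0.7500

v = -0.7500, ω = 0.5000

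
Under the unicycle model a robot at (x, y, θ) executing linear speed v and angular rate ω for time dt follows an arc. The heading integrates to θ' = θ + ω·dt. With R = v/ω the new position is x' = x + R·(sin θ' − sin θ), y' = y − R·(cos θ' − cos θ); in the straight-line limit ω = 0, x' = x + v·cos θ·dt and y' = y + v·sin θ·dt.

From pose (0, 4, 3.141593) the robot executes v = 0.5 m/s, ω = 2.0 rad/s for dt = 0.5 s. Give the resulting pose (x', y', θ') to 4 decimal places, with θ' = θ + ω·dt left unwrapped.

θ' = 3.1416 + 2.0·0.5 = 4.1416
R = v/ω = 0.5/2.0 = 0.2500
x' = 0 + 0.2500·(sin 4.1416 − sin 3.1416) = -0.2104
y' = 4 − 0.2500·(cos 4.1416 − cos 3.1416) = 3.8851

(-0.2104, 3.8851, 4.1416)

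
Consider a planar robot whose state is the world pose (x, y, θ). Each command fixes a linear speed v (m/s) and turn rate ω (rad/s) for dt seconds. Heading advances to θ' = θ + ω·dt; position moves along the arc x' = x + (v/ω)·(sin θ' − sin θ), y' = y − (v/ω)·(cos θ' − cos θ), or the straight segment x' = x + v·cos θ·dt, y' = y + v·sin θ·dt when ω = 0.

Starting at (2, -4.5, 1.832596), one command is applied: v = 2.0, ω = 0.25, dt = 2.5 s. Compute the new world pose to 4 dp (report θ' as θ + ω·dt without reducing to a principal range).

(-0.6722, -0.3701, 2.4576)

θ' = 1.8326 + 0.25·2.5 = 2.4576
R = v/ω = 2.0/0.25 = 8.0000
x' = 2 + 8.0000·(sin 2.4576 − sin 1.8326) = -0.6722
y' = -4.5 − 8.0000·(cos 2.4576 − cos 1.8326) = -0.3701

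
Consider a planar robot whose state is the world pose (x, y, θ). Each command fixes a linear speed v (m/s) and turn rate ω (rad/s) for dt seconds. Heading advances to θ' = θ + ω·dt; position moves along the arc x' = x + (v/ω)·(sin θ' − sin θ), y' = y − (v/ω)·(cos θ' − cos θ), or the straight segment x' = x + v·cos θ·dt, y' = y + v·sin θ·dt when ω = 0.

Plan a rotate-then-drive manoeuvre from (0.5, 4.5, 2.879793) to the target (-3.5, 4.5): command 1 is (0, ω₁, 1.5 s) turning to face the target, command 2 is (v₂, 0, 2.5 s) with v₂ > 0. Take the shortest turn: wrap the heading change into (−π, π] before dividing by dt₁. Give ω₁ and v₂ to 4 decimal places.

heading to target = atan2(4.5−4.5, -3.5−0.5) = 3.1416
Δθ = wrap(3.1416 − 2.8798) = 0.2618; ω₁ = Δθ/dt₁ = 0.1745
distance = √((-3.5−0.5)² + (4.5−4.5)²) = 4.0000; v₂ = distance/dt₂ = 1.6000

ω₁ = 0.1745, v₂ = 1.6000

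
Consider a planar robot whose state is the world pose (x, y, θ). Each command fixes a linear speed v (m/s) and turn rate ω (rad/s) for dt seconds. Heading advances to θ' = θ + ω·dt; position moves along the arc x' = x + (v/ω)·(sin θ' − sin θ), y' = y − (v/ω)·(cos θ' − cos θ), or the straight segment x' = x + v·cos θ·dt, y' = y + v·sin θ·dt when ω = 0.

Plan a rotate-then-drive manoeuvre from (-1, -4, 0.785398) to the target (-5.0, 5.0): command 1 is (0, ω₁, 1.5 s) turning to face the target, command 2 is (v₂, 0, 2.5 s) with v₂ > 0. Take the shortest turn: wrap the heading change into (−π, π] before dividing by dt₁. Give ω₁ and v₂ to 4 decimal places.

heading to target = atan2(5−-4, -5−-1) = 1.9890
Δθ = wrap(1.9890 − 0.7854) = 1.2036; ω₁ = Δθ/dt₁ = 0.8024
distance = √((-5−-1)² + (5−-4)²) = 9.8489; v₂ = distance/dt₂ = 3.9395

ω₁ = 0.8024, v₂ = 3.9395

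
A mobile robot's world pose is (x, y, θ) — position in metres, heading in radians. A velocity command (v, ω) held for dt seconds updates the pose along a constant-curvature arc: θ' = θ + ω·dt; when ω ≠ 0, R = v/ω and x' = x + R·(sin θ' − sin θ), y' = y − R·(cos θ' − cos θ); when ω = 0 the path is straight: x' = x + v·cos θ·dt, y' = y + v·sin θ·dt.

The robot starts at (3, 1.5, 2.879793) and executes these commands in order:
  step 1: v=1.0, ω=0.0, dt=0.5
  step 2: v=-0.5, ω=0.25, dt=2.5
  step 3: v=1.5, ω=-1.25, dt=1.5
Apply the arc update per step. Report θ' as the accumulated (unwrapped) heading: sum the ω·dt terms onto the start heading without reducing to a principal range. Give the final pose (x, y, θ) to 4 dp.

(2.1210, 2.7427, 1.6298)

step 1: θ'=2.8798 (straight) → pose (2.5170, 1.6294, 2.8798)
step 2: θ'=3.5048 (R=-2.0000) → pose (3.7452, 1.6917, 3.5048)
step 3: θ'=1.6298 (R=-1.2000) → pose (2.1210, 2.7427, 1.6298)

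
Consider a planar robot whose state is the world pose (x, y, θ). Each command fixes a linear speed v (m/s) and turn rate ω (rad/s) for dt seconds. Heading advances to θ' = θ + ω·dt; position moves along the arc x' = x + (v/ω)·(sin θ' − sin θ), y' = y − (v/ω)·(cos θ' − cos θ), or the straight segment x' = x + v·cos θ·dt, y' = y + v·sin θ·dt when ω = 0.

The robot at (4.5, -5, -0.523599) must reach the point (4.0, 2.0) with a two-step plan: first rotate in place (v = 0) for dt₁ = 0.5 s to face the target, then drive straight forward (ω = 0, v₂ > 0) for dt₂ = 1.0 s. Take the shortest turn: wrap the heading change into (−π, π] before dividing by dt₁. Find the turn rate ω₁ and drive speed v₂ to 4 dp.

ω₁ = 4.3314, v₂ = 7.0178

heading to target = atan2(2−-5, 4−4.5) = 1.6421
Δθ = wrap(1.6421 − -0.5236) = 2.1657; ω₁ = Δθ/dt₁ = 4.3314
distance = √((4−4.5)² + (2−-5)²) = 7.0178; v₂ = distance/dt₂ = 7.0178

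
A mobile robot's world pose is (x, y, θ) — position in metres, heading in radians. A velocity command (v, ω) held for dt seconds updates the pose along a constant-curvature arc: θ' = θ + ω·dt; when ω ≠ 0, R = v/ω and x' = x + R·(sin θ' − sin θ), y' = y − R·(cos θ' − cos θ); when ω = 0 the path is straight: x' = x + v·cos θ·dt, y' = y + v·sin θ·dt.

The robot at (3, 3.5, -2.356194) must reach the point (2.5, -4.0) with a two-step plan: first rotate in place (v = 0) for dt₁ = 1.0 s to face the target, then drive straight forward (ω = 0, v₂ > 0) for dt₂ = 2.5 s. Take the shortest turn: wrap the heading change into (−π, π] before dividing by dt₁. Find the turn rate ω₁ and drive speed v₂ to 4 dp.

ω₁ = 0.7188, v₂ = 3.0067

heading to target = atan2(-4−3.5, 2.5−3) = -1.6374
Δθ = wrap(-1.6374 − -2.3562) = 0.7188; ω₁ = Δθ/dt₁ = 0.7188
distance = √((2.5−3)² + (-4−3.5)²) = 7.5166; v₂ = distance/dt₂ = 3.0067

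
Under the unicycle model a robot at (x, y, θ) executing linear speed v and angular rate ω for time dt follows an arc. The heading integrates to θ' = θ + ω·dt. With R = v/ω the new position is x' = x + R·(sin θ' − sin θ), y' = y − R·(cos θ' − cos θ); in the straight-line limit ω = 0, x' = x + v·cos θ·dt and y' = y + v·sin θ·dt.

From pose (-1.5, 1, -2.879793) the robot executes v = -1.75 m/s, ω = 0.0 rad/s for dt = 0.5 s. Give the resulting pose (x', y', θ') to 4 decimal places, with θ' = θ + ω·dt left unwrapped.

(-0.6548, 1.2265, -2.8798)

θ' = -2.8798 + 0.0·0.5 = -2.8798
ω = 0 → straight: x' = -1.5 + -1.75·cos(-2.8798)·0.5 = -0.6548
y' = 1 + -1.75·sin(-2.8798)·0.5 = 1.2265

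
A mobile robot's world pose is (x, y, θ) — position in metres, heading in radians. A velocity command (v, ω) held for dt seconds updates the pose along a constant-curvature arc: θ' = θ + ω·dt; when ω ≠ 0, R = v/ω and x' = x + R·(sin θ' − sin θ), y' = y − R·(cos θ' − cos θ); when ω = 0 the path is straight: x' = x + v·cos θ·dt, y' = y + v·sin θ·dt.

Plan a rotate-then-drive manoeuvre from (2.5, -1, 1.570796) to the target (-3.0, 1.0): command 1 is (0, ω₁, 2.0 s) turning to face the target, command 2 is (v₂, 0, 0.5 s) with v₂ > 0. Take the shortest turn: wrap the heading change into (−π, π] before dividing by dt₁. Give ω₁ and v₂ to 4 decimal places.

ω₁ = 0.6110, v₂ = 11.7047

heading to target = atan2(1−-1, -3−2.5) = 2.7928
Δθ = wrap(2.7928 − 1.5708) = 1.2220; ω₁ = Δθ/dt₁ = 0.6110
distance = √((-3−2.5)² + (1−-1)²) = 5.8523; v₂ = distance/dt₂ = 11.7047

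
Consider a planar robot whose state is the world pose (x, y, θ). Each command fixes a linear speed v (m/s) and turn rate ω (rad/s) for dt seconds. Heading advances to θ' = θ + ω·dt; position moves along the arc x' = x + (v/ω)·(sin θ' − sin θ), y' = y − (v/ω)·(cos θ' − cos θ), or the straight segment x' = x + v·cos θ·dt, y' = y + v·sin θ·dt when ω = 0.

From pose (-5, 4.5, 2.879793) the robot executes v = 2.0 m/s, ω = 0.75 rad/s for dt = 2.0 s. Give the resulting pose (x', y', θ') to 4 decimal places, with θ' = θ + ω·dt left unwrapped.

(-8.2107, 2.7949, 4.3798)

θ' = 2.8798 + 0.75·2.0 = 4.3798
R = v/ω = 2.0/0.75 = 2.6667
x' = -5 + 2.6667·(sin 4.3798 − sin 2.8798) = -8.2107
y' = 4.5 − 2.6667·(cos 4.3798 − cos 2.8798) = 2.7949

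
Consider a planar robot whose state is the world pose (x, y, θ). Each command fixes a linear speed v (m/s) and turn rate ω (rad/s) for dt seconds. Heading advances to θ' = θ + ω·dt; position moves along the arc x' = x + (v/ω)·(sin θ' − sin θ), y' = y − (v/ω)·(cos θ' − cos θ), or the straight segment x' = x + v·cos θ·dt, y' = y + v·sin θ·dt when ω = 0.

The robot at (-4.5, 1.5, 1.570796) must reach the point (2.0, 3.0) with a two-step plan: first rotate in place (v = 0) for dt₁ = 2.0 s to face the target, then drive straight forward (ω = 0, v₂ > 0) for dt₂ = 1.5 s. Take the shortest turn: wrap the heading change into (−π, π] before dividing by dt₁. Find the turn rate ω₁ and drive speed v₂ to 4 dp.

ω₁ = -0.6720, v₂ = 4.4472

heading to target = atan2(3−1.5, 2−-4.5) = 0.2268
Δθ = wrap(0.2268 − 1.5708) = -1.3440; ω₁ = Δθ/dt₁ = -0.6720
distance = √((2−-4.5)² + (3−1.5)²) = 6.6708; v₂ = distance/dt₂ = 4.4472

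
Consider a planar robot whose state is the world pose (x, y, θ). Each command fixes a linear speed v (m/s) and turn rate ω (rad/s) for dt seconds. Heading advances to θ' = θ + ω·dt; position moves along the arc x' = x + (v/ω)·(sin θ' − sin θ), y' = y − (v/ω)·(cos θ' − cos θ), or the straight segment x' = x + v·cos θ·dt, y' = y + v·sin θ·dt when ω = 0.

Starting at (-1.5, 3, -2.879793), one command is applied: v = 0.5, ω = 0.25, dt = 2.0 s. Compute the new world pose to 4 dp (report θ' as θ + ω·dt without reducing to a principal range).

θ' = -2.8798 + 0.25·2.0 = -2.3798
R = v/ω = 0.5/0.25 = 2.0000
x' = -1.5 + 2.0000·(sin -2.3798 − sin -2.8798) = -2.3628
y' = 3 − 2.0000·(cos -2.3798 − cos -2.8798) = 2.5153

(-2.3628, 2.5153, -2.3798)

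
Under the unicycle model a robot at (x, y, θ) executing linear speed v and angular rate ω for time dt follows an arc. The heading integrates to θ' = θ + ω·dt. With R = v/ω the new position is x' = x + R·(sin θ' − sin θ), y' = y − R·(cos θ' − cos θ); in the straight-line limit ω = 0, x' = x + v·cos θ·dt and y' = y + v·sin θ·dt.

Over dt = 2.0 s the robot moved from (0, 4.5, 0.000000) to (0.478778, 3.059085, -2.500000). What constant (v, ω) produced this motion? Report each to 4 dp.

Δθ = -2.500000 − 0.000000 = -2.500000
ω = Δθ/dt = -2.500000/2.0 = -1.2500
R = −Δy/(cos θ' − cos θ) = -0.8000
v = R·ω = -0.8000·-1.2500 = 1.0000

v = 1.0000, ω = -1.2500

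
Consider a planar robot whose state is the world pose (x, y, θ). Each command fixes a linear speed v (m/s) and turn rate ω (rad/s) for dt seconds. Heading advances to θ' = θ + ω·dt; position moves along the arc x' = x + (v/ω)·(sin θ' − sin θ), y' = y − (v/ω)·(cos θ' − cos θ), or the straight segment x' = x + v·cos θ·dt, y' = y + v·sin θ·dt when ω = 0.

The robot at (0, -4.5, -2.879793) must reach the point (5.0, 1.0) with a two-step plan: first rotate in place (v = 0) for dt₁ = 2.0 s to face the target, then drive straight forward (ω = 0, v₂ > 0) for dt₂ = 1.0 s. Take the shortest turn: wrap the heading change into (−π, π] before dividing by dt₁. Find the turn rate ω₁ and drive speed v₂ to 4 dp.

ω₁ = -1.2852, v₂ = 7.4330

heading to target = atan2(1−-4.5, 5−0) = 0.8330
Δθ = wrap(0.8330 − -2.8798) = -2.5704; ω₁ = Δθ/dt₁ = -1.2852
distance = √((5−0)² + (1−-4.5)²) = 7.4330; v₂ = distance/dt₂ = 7.4330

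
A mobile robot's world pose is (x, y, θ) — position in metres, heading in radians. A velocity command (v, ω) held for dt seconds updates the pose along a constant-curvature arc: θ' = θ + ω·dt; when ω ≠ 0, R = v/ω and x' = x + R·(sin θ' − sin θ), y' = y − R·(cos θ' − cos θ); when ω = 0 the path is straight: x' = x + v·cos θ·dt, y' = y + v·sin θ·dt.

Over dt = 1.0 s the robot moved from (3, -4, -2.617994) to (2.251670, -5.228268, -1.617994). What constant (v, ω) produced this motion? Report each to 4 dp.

Δθ = -1.617994 − -2.617994 = 1.000000
ω = Δθ/dt = 1.000000/1.0 = 1.0000
R = −Δy/(cos θ' − cos θ) = 1.5000
v = R·ω = 1.5000·1.0000 = 1.5000

v = 1.5000, ω = 1.0000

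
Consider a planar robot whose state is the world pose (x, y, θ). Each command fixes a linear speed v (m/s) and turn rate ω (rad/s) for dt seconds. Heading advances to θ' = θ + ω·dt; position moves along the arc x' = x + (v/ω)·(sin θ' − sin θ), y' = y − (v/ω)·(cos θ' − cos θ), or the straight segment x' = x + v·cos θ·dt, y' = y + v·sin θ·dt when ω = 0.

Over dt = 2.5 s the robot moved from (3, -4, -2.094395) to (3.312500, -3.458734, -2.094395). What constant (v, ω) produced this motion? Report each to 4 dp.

v = -0.2500, ω = 0.0000

Δθ = -2.094395 − -2.094395 = 0.000000
ω = Δθ/dt = 0.000000/2.5 = 0.0000
ω = 0 → v = (Δx·cos θ + Δy·sin θ)/dt = -0.2500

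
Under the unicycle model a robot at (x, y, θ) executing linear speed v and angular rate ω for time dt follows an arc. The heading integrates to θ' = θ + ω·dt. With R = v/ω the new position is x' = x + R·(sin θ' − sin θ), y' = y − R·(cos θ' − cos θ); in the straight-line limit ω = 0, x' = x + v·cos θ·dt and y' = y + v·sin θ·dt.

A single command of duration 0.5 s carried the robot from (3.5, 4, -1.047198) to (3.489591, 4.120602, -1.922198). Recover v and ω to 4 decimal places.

v = -0.2500, ω = -1.7500

Δθ = -1.922198 − -1.047198 = -0.875000
ω = Δθ/dt = -0.875000/0.5 = -1.7500
R = −Δy/(cos θ' − cos θ) = 0.1429
v = R·ω = 0.1429·-1.7500 = -0.2500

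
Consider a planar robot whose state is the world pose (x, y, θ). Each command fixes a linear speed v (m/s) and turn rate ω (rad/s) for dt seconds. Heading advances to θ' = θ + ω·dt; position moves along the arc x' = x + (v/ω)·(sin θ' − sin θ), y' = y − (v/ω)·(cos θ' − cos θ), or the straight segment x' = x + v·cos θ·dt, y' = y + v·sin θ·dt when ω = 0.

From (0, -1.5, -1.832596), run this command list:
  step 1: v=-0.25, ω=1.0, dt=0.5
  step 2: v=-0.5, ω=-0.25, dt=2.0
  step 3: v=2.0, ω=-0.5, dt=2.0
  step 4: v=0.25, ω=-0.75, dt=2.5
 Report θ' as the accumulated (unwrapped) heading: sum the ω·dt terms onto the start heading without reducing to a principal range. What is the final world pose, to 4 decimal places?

(-3.0689, -2.8461, -4.7076)

step 1: θ'=-1.3326 (R=-0.2500) → pose (0.0015, -1.3763, -1.3326)
step 2: θ'=-1.8326 (R=2.0000) → pose (0.0131, -0.3868, -1.8326)
step 3: θ'=-2.8326 (R=-4.0000) → pose (-2.6342, -3.1620, -2.8326)
step 4: θ'=-4.7076 (R=-0.3333) → pose (-3.0689, -2.8461, -4.7076)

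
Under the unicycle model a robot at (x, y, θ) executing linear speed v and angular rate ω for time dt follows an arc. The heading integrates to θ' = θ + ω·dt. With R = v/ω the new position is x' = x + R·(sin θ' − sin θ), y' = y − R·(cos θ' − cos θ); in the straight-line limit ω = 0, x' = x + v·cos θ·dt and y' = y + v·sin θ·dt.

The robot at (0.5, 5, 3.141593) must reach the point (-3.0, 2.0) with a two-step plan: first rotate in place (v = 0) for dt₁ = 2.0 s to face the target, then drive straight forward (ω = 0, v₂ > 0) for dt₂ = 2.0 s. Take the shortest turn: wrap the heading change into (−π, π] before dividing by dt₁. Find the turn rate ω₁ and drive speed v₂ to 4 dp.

ω₁ = 0.3543, v₂ = 2.3049

heading to target = atan2(2−5, -3−0.5) = -2.4330
Δθ = wrap(-2.4330 − 3.1416) = 0.7086; ω₁ = Δθ/dt₁ = 0.3543
distance = √((-3−0.5)² + (2−5)²) = 4.6098; v₂ = distance/dt₂ = 2.3049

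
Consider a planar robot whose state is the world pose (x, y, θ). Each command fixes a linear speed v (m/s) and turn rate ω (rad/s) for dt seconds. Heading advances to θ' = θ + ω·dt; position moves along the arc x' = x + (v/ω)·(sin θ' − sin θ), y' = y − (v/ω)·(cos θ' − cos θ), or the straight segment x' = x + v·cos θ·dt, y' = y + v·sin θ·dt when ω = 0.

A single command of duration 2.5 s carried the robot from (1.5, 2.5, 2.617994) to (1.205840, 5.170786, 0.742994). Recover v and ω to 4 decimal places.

Δθ = 0.742994 − 2.617994 = -1.875000
ω = Δθ/dt = -1.875000/2.5 = -0.7500
R = −Δy/(cos θ' − cos θ) = -1.6667
v = R·ω = -1.6667·-0.7500 = 1.2500

v = 1.2500, ω = -0.7500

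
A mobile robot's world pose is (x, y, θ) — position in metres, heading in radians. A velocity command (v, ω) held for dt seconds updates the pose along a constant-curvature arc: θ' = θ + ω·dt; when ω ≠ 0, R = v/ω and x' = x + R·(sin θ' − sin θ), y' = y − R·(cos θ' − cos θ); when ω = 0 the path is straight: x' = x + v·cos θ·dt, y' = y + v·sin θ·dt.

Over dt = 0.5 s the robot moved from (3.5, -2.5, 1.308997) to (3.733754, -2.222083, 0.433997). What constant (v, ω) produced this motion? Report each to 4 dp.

Δθ = 0.433997 − 1.308997 = -0.875000
ω = Δθ/dt = -0.875000/0.5 = -1.7500
R = −Δy/(cos θ' − cos θ) = -0.4286
v = R·ω = -0.4286·-1.7500 = 0.7500

v = 0.7500, ω = -1.7500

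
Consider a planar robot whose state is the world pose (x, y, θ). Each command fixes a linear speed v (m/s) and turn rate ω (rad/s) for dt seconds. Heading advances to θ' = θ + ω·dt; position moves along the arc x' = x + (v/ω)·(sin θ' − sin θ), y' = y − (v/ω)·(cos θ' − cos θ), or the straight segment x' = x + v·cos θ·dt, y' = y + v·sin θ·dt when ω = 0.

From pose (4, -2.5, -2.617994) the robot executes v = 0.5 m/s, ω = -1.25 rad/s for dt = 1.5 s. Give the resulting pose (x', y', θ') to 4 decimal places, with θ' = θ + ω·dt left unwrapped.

θ' = -2.6180 + -1.25·1.5 = -4.4930
R = v/ω = 0.5/-1.25 = -0.4000
x' = 4 + -0.4000·(sin -4.4930 − sin -2.6180) = 3.4096
y' = -2.5 − -0.4000·(cos -4.4930 − cos -2.6180) = -2.2406

(3.4096, -2.2406, -4.4930)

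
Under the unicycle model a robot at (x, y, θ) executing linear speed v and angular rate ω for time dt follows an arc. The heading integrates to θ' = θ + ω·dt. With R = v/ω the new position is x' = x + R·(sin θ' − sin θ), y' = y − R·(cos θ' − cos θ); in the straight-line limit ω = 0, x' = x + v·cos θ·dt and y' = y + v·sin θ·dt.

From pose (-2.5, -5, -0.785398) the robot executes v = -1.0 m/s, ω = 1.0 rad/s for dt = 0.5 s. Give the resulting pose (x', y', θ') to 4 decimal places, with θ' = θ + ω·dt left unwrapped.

(-2.9256, -4.7476, -0.2854)

θ' = -0.7854 + 1.0·0.5 = -0.2854
R = v/ω = -1.0/1.0 = -1.0000
x' = -2.5 + -1.0000·(sin -0.2854 − sin -0.7854) = -2.9256
y' = -5 − -1.0000·(cos -0.2854 − cos -0.7854) = -4.7476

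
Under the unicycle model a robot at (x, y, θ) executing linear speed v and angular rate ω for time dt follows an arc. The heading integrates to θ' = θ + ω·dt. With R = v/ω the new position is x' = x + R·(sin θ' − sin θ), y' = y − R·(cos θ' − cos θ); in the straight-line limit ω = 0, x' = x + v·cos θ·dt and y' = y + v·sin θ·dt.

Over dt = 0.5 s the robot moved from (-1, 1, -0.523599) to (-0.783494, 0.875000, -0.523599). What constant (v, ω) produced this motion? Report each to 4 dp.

Δθ = -0.523599 − -0.523599 = 0.000000
ω = Δθ/dt = 0.000000/0.5 = 0.0000
ω = 0 → v = (Δx·cos θ + Δy·sin θ)/dt = 0.5000

v = 0.5000, ω = 0.0000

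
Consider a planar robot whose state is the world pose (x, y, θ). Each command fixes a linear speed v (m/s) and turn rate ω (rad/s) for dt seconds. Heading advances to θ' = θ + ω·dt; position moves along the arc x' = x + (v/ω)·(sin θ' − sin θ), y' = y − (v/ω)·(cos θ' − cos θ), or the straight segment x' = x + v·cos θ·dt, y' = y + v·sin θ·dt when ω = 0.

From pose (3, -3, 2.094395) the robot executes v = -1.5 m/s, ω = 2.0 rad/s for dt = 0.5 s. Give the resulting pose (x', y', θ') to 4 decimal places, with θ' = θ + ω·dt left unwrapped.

(3.6141, -3.3742, 3.0944)

θ' = 2.0944 + 2.0·0.5 = 3.0944
R = v/ω = -1.5/2.0 = -0.7500
x' = 3 + -0.7500·(sin 3.0944 − sin 2.0944) = 3.6141
y' = -3 − -0.7500·(cos 3.0944 − cos 2.0944) = -3.3742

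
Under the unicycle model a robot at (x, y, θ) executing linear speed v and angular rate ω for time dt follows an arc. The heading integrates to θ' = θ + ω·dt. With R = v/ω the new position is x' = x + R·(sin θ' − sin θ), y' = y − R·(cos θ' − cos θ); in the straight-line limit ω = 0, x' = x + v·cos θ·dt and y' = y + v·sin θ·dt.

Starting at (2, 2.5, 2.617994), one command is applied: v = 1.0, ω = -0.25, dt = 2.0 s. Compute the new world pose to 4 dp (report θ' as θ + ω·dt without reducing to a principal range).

θ' = 2.6180 + -0.25·2.0 = 2.1180
R = v/ω = 1.0/-0.25 = -4.0000
x' = 2 + -4.0000·(sin 2.1180 − sin 2.6180) = 0.5841
y' = 2.5 − -4.0000·(cos 2.1180 − cos 2.6180) = 3.8829

(0.5841, 3.8829, 2.1180)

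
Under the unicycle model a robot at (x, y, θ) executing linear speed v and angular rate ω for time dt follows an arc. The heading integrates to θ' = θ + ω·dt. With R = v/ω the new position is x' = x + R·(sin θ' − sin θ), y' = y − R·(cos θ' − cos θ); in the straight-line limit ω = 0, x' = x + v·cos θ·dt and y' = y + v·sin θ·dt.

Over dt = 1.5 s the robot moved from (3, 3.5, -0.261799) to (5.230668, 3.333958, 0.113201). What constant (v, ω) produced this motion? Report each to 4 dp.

v = 1.5000, ω = 0.2500

Δθ = 0.113201 − -0.261799 = 0.375000
ω = Δθ/dt = 0.375000/1.5 = 0.2500
R = Δx/(sin θ' − sin θ) = 6.0000
v = R·ω = 6.0000·0.2500 = 1.5000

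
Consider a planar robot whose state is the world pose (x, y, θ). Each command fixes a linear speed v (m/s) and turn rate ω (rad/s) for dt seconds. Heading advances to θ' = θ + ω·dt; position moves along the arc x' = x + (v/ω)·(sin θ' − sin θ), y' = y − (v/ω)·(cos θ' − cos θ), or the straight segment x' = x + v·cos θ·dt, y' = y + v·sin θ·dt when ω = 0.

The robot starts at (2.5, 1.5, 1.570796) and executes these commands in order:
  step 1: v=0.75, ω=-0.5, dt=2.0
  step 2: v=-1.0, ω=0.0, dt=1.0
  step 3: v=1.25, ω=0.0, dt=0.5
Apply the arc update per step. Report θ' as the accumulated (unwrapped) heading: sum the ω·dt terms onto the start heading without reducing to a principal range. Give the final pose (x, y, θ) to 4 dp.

step 1: θ'=0.5708 (R=-1.5000) → pose (3.1895, 2.7622, 0.5708)
step 2: θ'=0.5708 (straight) → pose (2.3481, 2.2219, 0.5708)
step 3: θ'=0.5708 (straight) → pose (2.8740, 2.5596, 0.5708)

(2.8740, 2.5596, 0.5708)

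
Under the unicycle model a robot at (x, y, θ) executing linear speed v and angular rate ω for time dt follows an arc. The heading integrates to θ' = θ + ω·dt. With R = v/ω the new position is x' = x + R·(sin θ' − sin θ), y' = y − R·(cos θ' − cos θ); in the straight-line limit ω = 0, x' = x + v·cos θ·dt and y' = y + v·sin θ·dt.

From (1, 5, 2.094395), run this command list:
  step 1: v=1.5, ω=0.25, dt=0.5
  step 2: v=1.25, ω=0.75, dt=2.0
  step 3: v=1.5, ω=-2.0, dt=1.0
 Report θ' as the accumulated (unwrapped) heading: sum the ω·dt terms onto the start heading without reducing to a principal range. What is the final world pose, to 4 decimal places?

(-2.8045, 6.5310, 1.7194)

step 1: θ'=2.2194 (R=6.0000) → pose (0.5854, 5.6244, 2.2194)
step 2: θ'=3.7194 (R=1.6667) → pose (-1.6531, 6.0137, 3.7194)
step 3: θ'=1.7194 (R=-0.7500) → pose (-2.8045, 6.5310, 1.7194)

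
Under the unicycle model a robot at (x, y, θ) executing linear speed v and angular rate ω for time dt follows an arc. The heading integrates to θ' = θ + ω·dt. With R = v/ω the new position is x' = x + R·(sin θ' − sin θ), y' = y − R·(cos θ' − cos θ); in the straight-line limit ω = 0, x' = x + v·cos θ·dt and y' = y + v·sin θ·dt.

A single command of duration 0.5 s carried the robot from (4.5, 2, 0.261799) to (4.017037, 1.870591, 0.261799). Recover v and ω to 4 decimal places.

v = -1.0000, ω = 0.0000

Δθ = 0.261799 − 0.261799 = 0.000000
ω = Δθ/dt = 0.000000/0.5 = 0.0000
ω = 0 → v = (Δx·cos θ + Δy·sin θ)/dt = -1.0000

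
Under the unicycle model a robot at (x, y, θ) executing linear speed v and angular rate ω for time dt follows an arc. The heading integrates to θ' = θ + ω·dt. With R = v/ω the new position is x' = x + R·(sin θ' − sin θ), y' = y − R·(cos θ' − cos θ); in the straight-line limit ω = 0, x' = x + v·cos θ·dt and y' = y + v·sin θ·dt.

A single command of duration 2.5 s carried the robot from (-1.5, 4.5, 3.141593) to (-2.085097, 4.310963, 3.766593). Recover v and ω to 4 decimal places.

Δθ = 3.766593 − 3.141593 = 0.625000
ω = Δθ/dt = 0.625000/2.5 = 0.2500
R = Δx/(sin θ' − sin θ) = 1.0000
v = R·ω = 1.0000·0.2500 = 0.2500

v = 0.2500, ω = 0.2500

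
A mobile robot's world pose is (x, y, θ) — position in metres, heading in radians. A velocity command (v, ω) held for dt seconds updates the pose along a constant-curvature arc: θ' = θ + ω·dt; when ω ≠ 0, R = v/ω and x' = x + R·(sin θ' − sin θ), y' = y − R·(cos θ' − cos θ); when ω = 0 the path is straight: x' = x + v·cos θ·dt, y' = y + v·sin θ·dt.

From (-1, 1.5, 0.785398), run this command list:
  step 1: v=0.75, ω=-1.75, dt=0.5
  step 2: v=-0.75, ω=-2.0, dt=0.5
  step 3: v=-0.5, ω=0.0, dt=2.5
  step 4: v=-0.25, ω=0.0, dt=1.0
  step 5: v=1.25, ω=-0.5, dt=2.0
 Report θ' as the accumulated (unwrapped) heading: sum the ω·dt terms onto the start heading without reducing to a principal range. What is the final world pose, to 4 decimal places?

step 1: θ'=-0.0896 (R=-0.4286) → pose (-0.6586, 1.6238, -0.0896)
step 2: θ'=-1.0896 (R=0.3750) → pose (-0.9575, 1.8237, -1.0896)
step 3: θ'=-1.0896 (straight) → pose (-1.5360, 2.9318, -1.0896)
step 4: θ'=-1.0896 (straight) → pose (-1.6517, 3.1534, -1.0896)
step 5: θ'=-2.0896 (R=-2.5000) → pose (-1.6968, 0.7567, -2.0896)

(-1.6968, 0.7567, -2.0896)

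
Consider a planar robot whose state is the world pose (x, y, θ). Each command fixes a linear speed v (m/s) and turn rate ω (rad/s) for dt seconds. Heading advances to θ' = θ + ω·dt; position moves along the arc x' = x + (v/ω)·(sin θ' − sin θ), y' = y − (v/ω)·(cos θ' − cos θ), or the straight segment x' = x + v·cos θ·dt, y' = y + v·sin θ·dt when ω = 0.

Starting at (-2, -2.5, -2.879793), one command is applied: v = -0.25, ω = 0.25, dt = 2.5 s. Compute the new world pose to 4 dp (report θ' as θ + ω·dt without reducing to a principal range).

θ' = -2.8798 + 0.25·2.5 = -2.2548
R = v/ω = -0.25/0.25 = -1.0000
x' = -2 + -1.0000·(sin -2.2548 − sin -2.8798) = -1.4838
y' = -2.5 − -1.0000·(cos -2.2548 − cos -2.8798) = -2.1660

(-1.4838, -2.1660, -2.2548)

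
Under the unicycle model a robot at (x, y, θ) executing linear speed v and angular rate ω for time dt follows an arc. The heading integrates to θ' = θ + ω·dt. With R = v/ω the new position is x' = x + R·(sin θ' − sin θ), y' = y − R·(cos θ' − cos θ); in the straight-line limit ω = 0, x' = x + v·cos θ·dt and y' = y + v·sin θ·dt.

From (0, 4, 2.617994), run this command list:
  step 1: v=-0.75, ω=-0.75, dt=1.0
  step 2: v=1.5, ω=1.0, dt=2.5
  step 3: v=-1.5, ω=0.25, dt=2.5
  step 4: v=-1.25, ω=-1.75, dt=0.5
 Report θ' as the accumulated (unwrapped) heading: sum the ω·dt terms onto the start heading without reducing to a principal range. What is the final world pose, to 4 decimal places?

(-2.1778, 7.7792, 4.1180)

step 1: θ'=1.8680 (R=1.0000) → pose (0.4562, 3.4268, 1.8680)
step 2: θ'=4.3680 (R=1.5000) → pose (-2.3900, 3.4940, 4.3680)
step 3: θ'=4.9930 (R=-6.0000) → pose (-2.2724, 7.1814, 4.9930)
step 4: θ'=4.1180 (R=0.7143) → pose (-2.1778, 7.7792, 4.1180)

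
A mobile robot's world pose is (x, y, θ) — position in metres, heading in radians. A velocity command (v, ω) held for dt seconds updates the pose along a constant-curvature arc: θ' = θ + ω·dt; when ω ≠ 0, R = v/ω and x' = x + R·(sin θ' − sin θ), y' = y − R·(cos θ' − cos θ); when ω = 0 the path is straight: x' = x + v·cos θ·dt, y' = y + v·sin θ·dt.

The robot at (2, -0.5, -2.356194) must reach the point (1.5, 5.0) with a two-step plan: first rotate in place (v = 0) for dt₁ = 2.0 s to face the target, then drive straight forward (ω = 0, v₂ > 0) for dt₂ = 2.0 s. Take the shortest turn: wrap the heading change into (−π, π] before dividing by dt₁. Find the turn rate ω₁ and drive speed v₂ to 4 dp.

heading to target = atan2(5−-0.5, 1.5−2) = 1.6615
Δθ = wrap(1.6615 − -2.3562) = -2.2655; ω₁ = Δθ/dt₁ = -1.1328
distance = √((1.5−2)² + (5−-0.5)²) = 5.5227; v₂ = distance/dt₂ = 2.7613

ω₁ = -1.1328, v₂ = 2.7613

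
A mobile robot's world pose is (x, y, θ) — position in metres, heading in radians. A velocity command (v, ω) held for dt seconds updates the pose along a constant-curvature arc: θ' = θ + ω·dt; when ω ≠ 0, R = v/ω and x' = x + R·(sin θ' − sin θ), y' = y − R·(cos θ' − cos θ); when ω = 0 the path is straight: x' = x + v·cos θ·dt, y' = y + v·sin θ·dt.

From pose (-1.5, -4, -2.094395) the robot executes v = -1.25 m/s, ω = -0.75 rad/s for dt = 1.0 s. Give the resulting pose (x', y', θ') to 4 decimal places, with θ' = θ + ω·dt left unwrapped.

θ' = -2.0944 + -0.75·1.0 = -2.8444
R = v/ω = -1.25/-0.75 = 1.6667
x' = -1.5 + 1.6667·(sin -2.8444 − sin -2.0944) = -0.5447
y' = -4 − 1.6667·(cos -2.8444 − cos -2.0944) = -3.2397

(-0.5447, -3.2397, -2.8444)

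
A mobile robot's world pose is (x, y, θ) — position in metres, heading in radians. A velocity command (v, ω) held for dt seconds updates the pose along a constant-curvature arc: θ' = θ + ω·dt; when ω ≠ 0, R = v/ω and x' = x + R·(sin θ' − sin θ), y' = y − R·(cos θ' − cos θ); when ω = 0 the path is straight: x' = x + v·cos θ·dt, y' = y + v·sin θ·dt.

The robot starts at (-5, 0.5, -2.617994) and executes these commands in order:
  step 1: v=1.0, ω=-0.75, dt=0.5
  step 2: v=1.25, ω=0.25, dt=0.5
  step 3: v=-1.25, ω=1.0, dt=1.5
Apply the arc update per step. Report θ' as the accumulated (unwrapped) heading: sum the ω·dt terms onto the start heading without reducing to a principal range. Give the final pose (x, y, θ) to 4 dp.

(-5.1934, 1.6605, -1.3680)

step 1: θ'=-2.9930 (R=-1.3333) → pose (-5.4693, 0.3361, -2.9930)
step 2: θ'=-2.8680 (R=5.0000) → pose (-6.0800, 0.2052, -2.8680)
step 3: θ'=-1.3680 (R=-1.2500) → pose (-5.1934, 1.6605, -1.3680)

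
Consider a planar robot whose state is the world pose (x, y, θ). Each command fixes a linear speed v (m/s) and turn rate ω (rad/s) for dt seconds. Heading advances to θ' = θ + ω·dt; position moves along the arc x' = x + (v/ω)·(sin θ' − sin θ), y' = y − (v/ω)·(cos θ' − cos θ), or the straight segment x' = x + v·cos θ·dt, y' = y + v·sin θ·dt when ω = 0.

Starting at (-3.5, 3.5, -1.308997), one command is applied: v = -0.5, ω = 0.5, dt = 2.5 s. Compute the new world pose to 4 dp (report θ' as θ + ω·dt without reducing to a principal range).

(-4.4070, 4.2394, -0.0590)

θ' = -1.3090 + 0.5·2.5 = -0.0590
R = v/ω = -0.5/0.5 = -1.0000
x' = -3.5 + -1.0000·(sin -0.0590 − sin -1.3090) = -4.4070
y' = 3.5 − -1.0000·(cos -0.0590 − cos -1.3090) = 4.2394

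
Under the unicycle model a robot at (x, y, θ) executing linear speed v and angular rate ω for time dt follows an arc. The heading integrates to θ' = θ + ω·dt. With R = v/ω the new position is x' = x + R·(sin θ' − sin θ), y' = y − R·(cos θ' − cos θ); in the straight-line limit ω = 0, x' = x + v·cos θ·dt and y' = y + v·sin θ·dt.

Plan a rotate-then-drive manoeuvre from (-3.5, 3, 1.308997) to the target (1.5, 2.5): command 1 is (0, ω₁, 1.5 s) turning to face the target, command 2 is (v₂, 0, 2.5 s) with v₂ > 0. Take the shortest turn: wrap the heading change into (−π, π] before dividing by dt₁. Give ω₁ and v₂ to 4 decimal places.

ω₁ = -0.9391, v₂ = 2.0100

heading to target = atan2(2.5−3, 1.5−-3.5) = -0.0997
Δθ = wrap(-0.0997 − 1.3090) = -1.4087; ω₁ = Δθ/dt₁ = -0.9391
distance = √((1.5−-3.5)² + (2.5−3)²) = 5.0249; v₂ = distance/dt₂ = 2.0100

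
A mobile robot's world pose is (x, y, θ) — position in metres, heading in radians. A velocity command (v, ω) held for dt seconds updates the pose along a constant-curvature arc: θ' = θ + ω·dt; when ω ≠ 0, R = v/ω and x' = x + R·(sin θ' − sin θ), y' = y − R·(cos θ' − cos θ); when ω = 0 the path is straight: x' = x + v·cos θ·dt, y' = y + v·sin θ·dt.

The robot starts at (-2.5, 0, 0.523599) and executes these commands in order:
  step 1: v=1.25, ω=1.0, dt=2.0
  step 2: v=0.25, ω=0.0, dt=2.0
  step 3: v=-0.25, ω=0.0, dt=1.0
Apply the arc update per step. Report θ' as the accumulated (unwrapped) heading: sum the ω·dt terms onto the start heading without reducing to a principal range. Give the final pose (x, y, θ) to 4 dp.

(-2.6045, 2.2462, 2.5236)

step 1: θ'=2.5236 (R=1.2500) → pose (-2.4007, 2.1013, 2.5236)
step 2: θ'=2.5236 (straight) → pose (-2.8083, 2.3910, 2.5236)
step 3: θ'=2.5236 (straight) → pose (-2.6045, 2.2462, 2.5236)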